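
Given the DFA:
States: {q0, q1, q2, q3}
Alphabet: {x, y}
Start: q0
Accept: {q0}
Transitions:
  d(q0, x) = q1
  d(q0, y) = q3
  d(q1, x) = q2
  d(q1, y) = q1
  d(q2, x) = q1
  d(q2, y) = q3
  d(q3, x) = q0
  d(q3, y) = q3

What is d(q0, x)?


Looking up transition d(q0, x)

q1


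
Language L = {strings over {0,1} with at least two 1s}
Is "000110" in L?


count('1') = 2

Yes, "000110" is in L


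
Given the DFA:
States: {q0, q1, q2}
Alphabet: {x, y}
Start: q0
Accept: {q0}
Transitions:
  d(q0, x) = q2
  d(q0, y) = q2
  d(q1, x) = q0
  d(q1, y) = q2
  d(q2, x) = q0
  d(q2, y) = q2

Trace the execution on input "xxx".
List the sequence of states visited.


Input: xxx
d(q0, x) = q2
d(q2, x) = q0
d(q0, x) = q2


q0 -> q2 -> q0 -> q2


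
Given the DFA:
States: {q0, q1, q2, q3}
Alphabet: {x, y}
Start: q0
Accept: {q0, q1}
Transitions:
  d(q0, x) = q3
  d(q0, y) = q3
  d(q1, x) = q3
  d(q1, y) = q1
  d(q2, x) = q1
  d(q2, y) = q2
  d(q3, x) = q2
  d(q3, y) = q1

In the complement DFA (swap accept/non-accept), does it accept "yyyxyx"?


Trace: q0 -> q3 -> q1 -> q1 -> q3 -> q1 -> q3
Final: q3
Original accept: {q0, q1}
Complement: q3 is not in original accept

Yes, complement accepts (original rejects)


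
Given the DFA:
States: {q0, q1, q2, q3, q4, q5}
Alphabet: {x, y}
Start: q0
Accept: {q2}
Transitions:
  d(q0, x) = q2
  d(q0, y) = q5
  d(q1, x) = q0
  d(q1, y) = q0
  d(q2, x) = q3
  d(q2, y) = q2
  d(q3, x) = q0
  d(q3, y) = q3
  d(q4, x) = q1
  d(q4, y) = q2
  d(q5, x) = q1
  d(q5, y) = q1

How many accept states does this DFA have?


Accept states listed: {q2}
Counting: q2(1)

1


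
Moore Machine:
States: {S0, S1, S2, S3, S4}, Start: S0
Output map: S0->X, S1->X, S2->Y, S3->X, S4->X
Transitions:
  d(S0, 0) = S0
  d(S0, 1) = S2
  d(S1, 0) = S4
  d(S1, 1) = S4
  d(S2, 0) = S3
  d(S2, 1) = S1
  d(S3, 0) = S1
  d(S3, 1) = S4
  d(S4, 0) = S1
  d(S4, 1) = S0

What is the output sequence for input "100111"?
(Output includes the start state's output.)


Start: S0 (output X)
  --1--> S2 (output Y)
  --0--> S3 (output X)
  --0--> S1 (output X)
  --1--> S4 (output X)
  --1--> S0 (output X)
  --1--> S2 (output Y)

"XYXXXXY"


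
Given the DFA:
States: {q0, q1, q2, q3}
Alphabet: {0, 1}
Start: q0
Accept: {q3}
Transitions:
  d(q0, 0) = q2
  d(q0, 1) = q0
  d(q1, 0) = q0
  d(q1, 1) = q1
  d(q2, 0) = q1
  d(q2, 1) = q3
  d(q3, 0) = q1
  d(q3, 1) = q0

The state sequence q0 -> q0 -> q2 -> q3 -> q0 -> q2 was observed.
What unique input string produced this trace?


Trace back each transition to find the symbol:
  q0 --[1]--> q0
  q0 --[0]--> q2
  q2 --[1]--> q3
  q3 --[1]--> q0
  q0 --[0]--> q2

"10110"


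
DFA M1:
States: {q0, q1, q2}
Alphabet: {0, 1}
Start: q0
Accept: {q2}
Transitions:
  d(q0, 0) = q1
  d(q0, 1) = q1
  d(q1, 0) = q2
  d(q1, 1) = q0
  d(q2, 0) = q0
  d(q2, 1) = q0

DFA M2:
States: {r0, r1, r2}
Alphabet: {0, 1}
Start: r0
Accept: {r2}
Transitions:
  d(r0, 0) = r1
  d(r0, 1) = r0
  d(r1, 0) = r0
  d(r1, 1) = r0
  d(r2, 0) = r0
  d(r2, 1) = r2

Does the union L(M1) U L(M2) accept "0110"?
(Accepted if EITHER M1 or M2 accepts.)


M1: final=q2 accepted=True
M2: final=r1 accepted=False

Yes, union accepts


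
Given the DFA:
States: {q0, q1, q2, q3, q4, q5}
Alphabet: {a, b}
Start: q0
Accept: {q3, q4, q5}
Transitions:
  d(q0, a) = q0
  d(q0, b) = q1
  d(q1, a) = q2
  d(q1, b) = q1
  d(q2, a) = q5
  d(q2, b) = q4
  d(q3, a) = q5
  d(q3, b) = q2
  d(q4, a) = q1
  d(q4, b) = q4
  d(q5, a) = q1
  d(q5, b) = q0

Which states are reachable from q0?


BFS from q0:
  layer 0: {q0}
  layer 1: {q1}
  layer 2: {q2}
  layer 3: {q4, q5}

{q0, q1, q2, q4, q5}


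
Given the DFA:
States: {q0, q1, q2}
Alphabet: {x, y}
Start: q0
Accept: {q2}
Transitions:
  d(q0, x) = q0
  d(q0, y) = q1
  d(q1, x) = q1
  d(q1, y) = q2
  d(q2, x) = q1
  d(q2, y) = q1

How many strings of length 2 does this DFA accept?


Enumerating all length-2 strings:
  "xx" -> q0 [reject]
  "xy" -> q1 [reject]
  "yx" -> q1 [reject]
  "yy" -> q2 [accept]

1 out of 4


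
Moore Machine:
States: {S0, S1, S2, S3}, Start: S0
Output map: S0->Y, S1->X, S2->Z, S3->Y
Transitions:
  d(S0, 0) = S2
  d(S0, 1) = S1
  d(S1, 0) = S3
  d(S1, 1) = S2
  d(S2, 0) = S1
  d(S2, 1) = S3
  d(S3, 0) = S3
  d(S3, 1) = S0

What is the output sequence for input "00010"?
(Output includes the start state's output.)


Start: S0 (output Y)
  --0--> S2 (output Z)
  --0--> S1 (output X)
  --0--> S3 (output Y)
  --1--> S0 (output Y)
  --0--> S2 (output Z)

"YZXYYZ"


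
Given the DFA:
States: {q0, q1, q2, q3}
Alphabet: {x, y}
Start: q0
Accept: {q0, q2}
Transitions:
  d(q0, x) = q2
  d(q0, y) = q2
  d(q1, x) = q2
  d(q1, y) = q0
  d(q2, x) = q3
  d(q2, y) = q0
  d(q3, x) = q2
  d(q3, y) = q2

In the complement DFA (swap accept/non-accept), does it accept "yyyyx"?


Trace: q0 -> q2 -> q0 -> q2 -> q0 -> q2
Final: q2
Original accept: {q0, q2}
Complement: q2 is in original accept

No, complement rejects (original accepts)


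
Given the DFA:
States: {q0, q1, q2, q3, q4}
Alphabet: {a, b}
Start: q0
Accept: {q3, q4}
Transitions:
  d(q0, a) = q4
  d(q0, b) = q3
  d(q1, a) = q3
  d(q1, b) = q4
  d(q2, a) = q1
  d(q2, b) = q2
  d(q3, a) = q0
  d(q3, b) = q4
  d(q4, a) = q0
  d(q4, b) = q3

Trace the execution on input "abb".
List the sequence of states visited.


Input: abb
d(q0, a) = q4
d(q4, b) = q3
d(q3, b) = q4


q0 -> q4 -> q3 -> q4


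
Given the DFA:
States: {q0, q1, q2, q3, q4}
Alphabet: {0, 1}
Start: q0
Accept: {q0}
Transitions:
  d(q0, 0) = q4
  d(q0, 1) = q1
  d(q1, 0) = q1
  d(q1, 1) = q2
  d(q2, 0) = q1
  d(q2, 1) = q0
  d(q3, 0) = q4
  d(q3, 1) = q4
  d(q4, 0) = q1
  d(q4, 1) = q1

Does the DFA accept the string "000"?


Trace: q0 -> q4 -> q1 -> q1
Final state: q1
Accept states: {q0}

No, rejected (final state q1 is not an accept state)


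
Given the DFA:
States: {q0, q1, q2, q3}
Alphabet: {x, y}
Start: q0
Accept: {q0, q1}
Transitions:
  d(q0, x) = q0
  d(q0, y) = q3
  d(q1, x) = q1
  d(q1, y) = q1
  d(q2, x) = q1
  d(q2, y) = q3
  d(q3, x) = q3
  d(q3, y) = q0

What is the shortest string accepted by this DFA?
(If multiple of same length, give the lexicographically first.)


BFS by string length (lex-first path to each state shown):
  len 0: q0<-""
Found accept state at length 0.

"" (empty string)


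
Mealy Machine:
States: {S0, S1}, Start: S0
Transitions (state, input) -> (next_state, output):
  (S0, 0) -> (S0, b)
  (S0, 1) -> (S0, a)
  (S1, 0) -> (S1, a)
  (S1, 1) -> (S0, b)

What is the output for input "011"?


Step-by-step:
  (S0, 0) -> (S0, b)
  (S0, 1) -> (S0, a)
  (S0, 1) -> (S0, a)

"baa"


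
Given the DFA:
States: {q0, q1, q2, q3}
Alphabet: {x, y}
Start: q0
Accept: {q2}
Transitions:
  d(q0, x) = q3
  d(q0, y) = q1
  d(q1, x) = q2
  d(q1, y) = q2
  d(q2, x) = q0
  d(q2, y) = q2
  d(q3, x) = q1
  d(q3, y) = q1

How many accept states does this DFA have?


Accept states listed: {q2}
Counting: q2(1)

1


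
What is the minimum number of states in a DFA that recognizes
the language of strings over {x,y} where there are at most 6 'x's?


States: count = 0, 1, ..., 6 (all accepting; 7 states), plus a dead state for count > 6.
Total: 7 + 1 = 8.

8


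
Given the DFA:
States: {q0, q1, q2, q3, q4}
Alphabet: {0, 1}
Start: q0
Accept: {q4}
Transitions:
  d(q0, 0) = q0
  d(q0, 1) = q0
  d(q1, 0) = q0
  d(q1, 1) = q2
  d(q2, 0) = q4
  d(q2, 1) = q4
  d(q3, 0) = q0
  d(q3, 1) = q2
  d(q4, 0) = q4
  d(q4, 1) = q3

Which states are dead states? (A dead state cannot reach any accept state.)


Forward reachability from each state:
  q0 -> reaches {q0}, no accept state (dead)
  q1 -> reaches accept state q4 (live)
  q2 -> reaches accept state q4 (live)
  q3 -> reaches accept state q4 (live)
  q4 -> reaches accept state q4 (live)

{q0}


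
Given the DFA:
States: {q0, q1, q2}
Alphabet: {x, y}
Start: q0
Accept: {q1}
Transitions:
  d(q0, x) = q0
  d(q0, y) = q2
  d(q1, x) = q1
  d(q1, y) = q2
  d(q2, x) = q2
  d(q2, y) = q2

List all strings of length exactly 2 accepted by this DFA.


All strings of length 2: 4 total
Accepted: 0

None


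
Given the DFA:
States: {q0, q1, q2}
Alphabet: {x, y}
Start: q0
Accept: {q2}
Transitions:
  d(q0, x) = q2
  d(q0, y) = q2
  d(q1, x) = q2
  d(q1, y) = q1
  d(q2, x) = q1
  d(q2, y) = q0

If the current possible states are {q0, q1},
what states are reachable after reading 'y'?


Apply transition on 'y' from each current state:
  d(q0, y) = q2
  d(q1, y) = q1

{q1, q2}


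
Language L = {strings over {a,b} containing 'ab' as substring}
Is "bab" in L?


'ab' occurs at index 1

Yes, "bab" is in L


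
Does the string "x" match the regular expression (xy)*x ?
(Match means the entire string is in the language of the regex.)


|string| = 1; first = 'x'; last = 'x'

Yes, "x" matches (xy)*x


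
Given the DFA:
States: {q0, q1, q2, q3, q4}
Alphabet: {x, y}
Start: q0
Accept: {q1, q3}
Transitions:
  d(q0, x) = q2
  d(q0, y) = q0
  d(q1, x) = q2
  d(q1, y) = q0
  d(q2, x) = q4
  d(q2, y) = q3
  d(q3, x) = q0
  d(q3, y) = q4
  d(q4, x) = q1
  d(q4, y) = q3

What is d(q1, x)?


Looking up transition d(q1, x)

q2


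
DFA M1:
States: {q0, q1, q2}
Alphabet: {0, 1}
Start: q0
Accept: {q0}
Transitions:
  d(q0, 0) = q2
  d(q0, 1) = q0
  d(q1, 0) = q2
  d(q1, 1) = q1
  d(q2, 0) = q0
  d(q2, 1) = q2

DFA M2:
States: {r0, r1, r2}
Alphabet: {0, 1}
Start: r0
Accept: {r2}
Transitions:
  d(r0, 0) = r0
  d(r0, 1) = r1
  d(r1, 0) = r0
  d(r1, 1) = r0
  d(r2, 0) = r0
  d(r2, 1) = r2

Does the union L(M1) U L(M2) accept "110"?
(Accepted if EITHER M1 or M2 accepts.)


M1: final=q2 accepted=False
M2: final=r0 accepted=False

No, union rejects (neither accepts)


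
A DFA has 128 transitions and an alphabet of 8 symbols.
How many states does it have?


Each state has exactly one transition per symbol.
states = transitions / |alphabet| = 128 / 8 = 16

16


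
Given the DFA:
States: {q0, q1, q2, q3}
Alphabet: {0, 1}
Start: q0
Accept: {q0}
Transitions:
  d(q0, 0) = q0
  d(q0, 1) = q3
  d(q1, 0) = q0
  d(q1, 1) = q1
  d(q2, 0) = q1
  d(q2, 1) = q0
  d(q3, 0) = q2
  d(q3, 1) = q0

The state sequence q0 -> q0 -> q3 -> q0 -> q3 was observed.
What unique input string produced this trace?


Trace back each transition to find the symbol:
  q0 --[0]--> q0
  q0 --[1]--> q3
  q3 --[1]--> q0
  q0 --[1]--> q3

"0111"


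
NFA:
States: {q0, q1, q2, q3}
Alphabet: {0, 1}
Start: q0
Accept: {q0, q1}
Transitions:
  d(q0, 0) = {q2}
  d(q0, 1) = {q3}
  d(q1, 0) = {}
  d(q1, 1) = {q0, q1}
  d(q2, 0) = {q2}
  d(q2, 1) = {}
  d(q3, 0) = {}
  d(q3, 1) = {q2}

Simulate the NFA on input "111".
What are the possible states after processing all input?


Start: {q0}
  --1--> {q3}
  --1--> {q2}
  --1--> {}

{} (empty set, no valid transitions)


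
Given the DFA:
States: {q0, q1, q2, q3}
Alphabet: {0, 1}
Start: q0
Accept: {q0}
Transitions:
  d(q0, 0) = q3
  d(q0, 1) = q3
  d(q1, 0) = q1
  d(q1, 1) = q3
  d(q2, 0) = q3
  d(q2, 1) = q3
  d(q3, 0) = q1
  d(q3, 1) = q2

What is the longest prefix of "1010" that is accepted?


Run the DFA, marking each prefix where the state is accepting:
  "" -> q0 [accept]
  "1" -> q3 [reject]
  "10" -> q1 [reject]
  "101" -> q3 [reject]
  "1010" -> q1 [reject]

""


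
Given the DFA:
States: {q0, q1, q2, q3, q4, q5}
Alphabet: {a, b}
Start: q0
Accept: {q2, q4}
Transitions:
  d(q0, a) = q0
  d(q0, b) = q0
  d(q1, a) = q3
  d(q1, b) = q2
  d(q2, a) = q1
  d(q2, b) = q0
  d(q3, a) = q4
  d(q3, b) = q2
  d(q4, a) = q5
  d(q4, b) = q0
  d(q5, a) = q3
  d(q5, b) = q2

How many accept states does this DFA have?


Accept states listed: {q2, q4}
Counting: q2(1) q4(2)

2


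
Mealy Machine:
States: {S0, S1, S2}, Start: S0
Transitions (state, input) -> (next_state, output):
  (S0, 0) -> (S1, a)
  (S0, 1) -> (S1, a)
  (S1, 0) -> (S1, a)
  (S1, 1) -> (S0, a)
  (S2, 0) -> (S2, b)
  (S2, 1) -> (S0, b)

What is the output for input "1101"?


Step-by-step:
  (S0, 1) -> (S1, a)
  (S1, 1) -> (S0, a)
  (S0, 0) -> (S1, a)
  (S1, 1) -> (S0, a)

"aaaa"


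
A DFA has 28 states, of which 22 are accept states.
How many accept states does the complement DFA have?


Complement swaps accept and non-accept states.
28 - 22 = 6

6


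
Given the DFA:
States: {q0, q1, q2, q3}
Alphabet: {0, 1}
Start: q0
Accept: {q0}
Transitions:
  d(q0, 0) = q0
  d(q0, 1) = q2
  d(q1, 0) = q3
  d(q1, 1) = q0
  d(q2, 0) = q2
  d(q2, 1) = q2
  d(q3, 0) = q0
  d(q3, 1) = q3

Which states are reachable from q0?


BFS from q0:
  layer 0: {q0}
  layer 1: {q2}

{q0, q2}


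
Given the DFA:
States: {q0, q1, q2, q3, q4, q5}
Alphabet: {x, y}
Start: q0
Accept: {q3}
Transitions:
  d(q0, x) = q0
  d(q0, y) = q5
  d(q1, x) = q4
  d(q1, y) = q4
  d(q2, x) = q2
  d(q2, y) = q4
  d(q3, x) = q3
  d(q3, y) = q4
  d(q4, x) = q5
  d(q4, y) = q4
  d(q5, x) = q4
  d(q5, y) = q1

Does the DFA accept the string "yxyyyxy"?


Trace: q0 -> q5 -> q4 -> q4 -> q4 -> q4 -> q5 -> q1
Final state: q1
Accept states: {q3}

No, rejected (final state q1 is not an accept state)


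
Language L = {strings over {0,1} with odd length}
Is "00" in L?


length = 2; 2 mod 2 = 0

No, "00" is not in L


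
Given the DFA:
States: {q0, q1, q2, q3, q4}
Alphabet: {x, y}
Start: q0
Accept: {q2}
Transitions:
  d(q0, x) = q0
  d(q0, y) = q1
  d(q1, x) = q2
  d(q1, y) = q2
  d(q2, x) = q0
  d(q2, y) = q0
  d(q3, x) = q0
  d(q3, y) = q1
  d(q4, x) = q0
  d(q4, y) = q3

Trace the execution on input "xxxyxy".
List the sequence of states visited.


Input: xxxyxy
d(q0, x) = q0
d(q0, x) = q0
d(q0, x) = q0
d(q0, y) = q1
d(q1, x) = q2
d(q2, y) = q0


q0 -> q0 -> q0 -> q0 -> q1 -> q2 -> q0


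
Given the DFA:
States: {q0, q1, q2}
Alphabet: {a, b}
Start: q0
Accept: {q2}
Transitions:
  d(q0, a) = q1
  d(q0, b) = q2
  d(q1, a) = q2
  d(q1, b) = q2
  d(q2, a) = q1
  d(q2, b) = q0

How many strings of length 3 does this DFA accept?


Enumerating all length-3 strings:
  "aaa" -> q1 [reject]
  "aab" -> q0 [reject]
  "aba" -> q1 [reject]
  "abb" -> q0 [reject]
  "baa" -> q2 [accept]
  "bab" -> q2 [accept]
  "bba" -> q1 [reject]
  "bbb" -> q2 [accept]

3 out of 8


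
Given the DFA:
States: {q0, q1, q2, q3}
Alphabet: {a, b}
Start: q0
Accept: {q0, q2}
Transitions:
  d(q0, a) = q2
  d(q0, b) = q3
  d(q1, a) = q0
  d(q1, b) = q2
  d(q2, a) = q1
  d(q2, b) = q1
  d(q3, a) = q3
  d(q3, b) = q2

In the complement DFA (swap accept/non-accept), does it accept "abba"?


Trace: q0 -> q2 -> q1 -> q2 -> q1
Final: q1
Original accept: {q0, q2}
Complement: q1 is not in original accept

Yes, complement accepts (original rejects)


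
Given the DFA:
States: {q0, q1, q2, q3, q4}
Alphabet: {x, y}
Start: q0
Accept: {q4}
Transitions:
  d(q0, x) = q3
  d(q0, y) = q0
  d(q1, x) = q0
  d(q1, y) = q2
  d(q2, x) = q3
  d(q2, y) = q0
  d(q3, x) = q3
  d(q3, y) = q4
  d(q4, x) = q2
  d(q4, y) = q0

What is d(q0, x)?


Looking up transition d(q0, x)

q3


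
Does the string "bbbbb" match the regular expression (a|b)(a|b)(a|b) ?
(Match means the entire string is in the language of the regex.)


|string| = 5; first = 'b'; last = 'b'

No, "bbbbb" does not match (a|b)(a|b)(a|b)


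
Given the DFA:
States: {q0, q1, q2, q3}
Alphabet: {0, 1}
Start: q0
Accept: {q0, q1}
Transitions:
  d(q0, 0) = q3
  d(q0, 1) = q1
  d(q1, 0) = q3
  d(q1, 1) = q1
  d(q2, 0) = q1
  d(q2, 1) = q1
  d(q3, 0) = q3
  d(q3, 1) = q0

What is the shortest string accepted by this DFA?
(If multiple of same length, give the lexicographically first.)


BFS by string length (lex-first path to each state shown):
  len 0: q0<-""
Found accept state at length 0.

"" (empty string)


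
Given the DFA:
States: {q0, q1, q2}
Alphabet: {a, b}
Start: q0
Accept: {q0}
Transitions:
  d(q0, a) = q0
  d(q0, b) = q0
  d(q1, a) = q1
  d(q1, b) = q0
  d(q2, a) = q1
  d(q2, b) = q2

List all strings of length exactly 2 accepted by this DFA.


All strings of length 2: 4 total
Accepted: 4

"aa", "ab", "ba", "bb"


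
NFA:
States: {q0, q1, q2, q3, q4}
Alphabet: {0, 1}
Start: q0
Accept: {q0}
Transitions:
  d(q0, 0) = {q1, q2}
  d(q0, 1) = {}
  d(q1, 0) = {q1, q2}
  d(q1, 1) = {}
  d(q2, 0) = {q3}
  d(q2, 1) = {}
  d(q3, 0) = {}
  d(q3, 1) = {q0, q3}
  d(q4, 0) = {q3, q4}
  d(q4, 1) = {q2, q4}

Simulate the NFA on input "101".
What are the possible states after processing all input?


Start: {q0}
  --1--> {}
  --0--> {}
  --1--> {}

{} (empty set, no valid transitions)


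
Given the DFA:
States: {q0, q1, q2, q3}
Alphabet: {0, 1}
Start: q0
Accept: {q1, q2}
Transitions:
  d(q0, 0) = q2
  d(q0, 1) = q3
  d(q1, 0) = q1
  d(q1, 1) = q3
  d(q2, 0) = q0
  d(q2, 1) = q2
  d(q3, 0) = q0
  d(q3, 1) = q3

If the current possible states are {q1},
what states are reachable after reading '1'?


Apply transition on '1' from each current state:
  d(q1, 1) = q3

{q3}


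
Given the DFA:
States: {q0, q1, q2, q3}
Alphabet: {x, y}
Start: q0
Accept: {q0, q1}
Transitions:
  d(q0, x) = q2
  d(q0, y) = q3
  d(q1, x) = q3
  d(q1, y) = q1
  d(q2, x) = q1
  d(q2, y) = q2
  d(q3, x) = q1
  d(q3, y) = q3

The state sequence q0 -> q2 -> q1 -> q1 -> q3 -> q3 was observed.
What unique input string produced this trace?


Trace back each transition to find the symbol:
  q0 --[x]--> q2
  q2 --[x]--> q1
  q1 --[y]--> q1
  q1 --[x]--> q3
  q3 --[y]--> q3

"xxyxy"


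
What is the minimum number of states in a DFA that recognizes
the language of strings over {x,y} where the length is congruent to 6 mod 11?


States track (length) mod 11.
Need 11 states: one per remainder 0..10; accept = remainder 6.

11


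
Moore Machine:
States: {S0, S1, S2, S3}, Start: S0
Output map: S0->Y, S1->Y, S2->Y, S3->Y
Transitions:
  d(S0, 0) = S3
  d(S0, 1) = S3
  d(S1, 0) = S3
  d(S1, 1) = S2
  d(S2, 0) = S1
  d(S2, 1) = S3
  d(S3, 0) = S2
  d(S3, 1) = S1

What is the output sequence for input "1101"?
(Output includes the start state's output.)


Start: S0 (output Y)
  --1--> S3 (output Y)
  --1--> S1 (output Y)
  --0--> S3 (output Y)
  --1--> S1 (output Y)

"YYYYY"


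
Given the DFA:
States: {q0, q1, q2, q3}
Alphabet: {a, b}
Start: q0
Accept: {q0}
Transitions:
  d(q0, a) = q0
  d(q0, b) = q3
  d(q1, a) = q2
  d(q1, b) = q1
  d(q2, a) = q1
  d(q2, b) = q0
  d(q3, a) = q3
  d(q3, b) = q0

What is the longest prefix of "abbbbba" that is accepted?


Run the DFA, marking each prefix where the state is accepting:
  "" -> q0 [accept]
  "a" -> q0 [accept]
  "ab" -> q3 [reject]
  "abb" -> q0 [accept]
  "abbb" -> q3 [reject]
  "abbbb" -> q0 [accept]
  "abbbbb" -> q3 [reject]
  "abbbbba" -> q3 [reject]

"abbbb"


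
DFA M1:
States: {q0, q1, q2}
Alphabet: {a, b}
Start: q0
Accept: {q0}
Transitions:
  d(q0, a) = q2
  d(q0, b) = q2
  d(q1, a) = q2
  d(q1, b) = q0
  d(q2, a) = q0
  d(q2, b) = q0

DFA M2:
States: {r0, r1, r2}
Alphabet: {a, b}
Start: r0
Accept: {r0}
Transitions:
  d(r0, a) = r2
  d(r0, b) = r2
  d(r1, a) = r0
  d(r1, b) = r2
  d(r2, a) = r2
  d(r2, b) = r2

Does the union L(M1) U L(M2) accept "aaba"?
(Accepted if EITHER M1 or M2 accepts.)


M1: final=q0 accepted=True
M2: final=r2 accepted=False

Yes, union accepts


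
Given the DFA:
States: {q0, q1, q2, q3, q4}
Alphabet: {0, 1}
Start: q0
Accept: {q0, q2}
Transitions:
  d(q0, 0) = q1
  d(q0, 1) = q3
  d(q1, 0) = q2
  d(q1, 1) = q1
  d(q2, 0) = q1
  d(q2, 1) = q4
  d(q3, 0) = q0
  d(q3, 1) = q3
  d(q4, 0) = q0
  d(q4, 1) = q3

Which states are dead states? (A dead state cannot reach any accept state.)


Forward reachability from each state:
  q0 -> reaches accept state q0 (live)
  q1 -> reaches accept state q0 (live)
  q2 -> reaches accept state q0 (live)
  q3 -> reaches accept state q0 (live)
  q4 -> reaches accept state q0 (live)

None (all states can reach an accept state)


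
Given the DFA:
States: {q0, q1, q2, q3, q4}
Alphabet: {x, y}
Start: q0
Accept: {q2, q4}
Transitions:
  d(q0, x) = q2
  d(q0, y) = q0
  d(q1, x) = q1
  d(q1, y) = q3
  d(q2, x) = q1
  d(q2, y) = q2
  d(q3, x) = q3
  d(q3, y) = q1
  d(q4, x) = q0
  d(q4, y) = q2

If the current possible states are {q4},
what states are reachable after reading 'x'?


Apply transition on 'x' from each current state:
  d(q4, x) = q0

{q0}


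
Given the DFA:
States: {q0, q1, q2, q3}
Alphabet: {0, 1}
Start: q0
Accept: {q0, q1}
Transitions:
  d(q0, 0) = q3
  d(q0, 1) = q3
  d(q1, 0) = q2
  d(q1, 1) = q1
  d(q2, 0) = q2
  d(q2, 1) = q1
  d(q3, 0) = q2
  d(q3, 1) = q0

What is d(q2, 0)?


Looking up transition d(q2, 0)

q2


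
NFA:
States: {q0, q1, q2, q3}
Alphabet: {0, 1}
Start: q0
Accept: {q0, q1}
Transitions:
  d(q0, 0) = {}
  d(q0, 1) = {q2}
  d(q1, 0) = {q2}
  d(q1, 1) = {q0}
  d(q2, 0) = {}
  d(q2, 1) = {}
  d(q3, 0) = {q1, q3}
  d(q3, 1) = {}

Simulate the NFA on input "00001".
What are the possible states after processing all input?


Start: {q0}
  --0--> {}
  --0--> {}
  --0--> {}
  --0--> {}
  --1--> {}

{} (empty set, no valid transitions)


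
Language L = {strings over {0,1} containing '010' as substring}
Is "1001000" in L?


'010' occurs at index 2

Yes, "1001000" is in L


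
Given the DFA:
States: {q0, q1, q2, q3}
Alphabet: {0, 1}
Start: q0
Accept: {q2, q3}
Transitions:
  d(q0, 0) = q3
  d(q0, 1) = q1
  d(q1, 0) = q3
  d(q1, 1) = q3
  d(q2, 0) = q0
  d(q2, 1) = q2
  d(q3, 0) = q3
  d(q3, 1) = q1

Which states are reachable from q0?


BFS from q0:
  layer 0: {q0}
  layer 1: {q1, q3}

{q0, q1, q3}


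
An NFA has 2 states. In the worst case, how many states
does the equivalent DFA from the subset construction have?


Subset construction: one DFA state per subset of NFA states.
2^2 = 4

4


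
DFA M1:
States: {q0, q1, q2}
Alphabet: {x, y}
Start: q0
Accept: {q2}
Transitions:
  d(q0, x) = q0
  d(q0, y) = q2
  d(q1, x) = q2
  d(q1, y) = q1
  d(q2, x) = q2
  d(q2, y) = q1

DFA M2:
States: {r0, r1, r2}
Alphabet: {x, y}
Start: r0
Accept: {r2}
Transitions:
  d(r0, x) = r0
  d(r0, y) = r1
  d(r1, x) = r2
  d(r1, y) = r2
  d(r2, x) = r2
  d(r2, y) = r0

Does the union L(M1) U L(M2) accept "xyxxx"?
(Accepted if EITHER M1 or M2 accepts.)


M1: final=q2 accepted=True
M2: final=r2 accepted=True

Yes, union accepts


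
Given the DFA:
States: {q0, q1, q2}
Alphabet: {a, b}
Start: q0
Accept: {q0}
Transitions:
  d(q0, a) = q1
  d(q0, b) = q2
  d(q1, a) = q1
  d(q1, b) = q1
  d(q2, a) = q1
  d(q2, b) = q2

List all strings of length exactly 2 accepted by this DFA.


All strings of length 2: 4 total
Accepted: 0

None


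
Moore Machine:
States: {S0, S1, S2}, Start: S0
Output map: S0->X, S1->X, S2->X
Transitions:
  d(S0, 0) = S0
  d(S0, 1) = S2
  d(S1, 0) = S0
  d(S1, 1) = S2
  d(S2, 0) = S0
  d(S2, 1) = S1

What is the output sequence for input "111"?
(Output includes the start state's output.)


Start: S0 (output X)
  --1--> S2 (output X)
  --1--> S1 (output X)
  --1--> S2 (output X)

"XXXX"


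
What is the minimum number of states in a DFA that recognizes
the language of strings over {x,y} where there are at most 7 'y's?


States: count = 0, 1, ..., 7 (all accepting; 8 states), plus a dead state for count > 7.
Total: 8 + 1 = 9.

9


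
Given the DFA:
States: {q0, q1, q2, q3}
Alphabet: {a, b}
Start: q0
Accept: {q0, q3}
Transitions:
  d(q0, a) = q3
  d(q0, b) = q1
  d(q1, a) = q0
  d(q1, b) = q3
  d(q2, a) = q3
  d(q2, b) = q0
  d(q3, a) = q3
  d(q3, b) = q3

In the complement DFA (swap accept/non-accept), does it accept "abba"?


Trace: q0 -> q3 -> q3 -> q3 -> q3
Final: q3
Original accept: {q0, q3}
Complement: q3 is in original accept

No, complement rejects (original accepts)


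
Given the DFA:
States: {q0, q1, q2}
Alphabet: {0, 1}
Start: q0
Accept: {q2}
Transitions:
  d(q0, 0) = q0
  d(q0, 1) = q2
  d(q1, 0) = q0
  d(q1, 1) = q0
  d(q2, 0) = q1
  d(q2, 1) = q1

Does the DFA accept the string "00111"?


Trace: q0 -> q0 -> q0 -> q2 -> q1 -> q0
Final state: q0
Accept states: {q2}

No, rejected (final state q0 is not an accept state)


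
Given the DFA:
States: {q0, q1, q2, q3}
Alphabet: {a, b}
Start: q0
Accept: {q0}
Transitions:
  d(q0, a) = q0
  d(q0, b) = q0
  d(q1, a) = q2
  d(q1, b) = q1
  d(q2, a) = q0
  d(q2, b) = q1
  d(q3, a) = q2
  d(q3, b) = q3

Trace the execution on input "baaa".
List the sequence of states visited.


Input: baaa
d(q0, b) = q0
d(q0, a) = q0
d(q0, a) = q0
d(q0, a) = q0


q0 -> q0 -> q0 -> q0 -> q0


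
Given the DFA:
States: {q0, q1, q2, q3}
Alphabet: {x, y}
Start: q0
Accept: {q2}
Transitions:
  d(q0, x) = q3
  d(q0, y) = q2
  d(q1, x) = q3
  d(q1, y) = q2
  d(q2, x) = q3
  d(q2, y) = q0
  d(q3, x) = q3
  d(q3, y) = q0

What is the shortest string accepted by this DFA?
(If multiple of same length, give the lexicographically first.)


BFS by string length (lex-first path to each state shown):
  len 0: q0<-""
  len 1: q2<-"y", q3<-"x"
Found accept state at length 1.

"y"


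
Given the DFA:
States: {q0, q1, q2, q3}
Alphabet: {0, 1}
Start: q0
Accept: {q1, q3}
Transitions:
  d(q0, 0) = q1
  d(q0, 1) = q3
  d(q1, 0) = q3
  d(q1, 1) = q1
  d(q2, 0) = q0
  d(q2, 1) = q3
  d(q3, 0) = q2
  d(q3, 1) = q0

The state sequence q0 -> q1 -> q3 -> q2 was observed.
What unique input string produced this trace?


Trace back each transition to find the symbol:
  q0 --[0]--> q1
  q1 --[0]--> q3
  q3 --[0]--> q2

"000"


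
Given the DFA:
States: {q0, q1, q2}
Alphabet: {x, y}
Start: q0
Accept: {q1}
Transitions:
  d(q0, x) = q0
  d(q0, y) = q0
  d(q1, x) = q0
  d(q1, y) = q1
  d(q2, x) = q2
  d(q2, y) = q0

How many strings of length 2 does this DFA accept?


Enumerating all length-2 strings:
  "xx" -> q0 [reject]
  "xy" -> q0 [reject]
  "yx" -> q0 [reject]
  "yy" -> q0 [reject]

0 out of 4


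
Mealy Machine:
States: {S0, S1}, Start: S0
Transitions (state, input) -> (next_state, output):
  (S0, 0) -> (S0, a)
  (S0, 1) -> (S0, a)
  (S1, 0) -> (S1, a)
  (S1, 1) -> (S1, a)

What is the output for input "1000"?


Step-by-step:
  (S0, 1) -> (S0, a)
  (S0, 0) -> (S0, a)
  (S0, 0) -> (S0, a)
  (S0, 0) -> (S0, a)

"aaaa"


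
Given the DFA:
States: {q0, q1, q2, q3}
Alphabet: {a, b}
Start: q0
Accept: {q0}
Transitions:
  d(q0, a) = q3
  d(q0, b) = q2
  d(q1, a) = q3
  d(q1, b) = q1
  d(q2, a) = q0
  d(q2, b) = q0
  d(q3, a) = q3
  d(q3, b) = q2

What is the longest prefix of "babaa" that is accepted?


Run the DFA, marking each prefix where the state is accepting:
  "" -> q0 [accept]
  "b" -> q2 [reject]
  "ba" -> q0 [accept]
  "bab" -> q2 [reject]
  "baba" -> q0 [accept]
  "babaa" -> q3 [reject]

"baba"


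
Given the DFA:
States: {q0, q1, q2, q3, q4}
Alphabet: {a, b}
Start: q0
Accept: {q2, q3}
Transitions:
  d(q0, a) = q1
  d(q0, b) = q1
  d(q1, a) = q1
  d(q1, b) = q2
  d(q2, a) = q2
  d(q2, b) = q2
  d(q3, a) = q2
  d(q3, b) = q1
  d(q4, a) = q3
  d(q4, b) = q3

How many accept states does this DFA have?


Accept states listed: {q2, q3}
Counting: q2(1) q3(2)

2


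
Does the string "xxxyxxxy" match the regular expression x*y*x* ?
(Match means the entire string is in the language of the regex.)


|string| = 8; first = 'x'; last = 'y'

No, "xxxyxxxy" does not match x*y*x*


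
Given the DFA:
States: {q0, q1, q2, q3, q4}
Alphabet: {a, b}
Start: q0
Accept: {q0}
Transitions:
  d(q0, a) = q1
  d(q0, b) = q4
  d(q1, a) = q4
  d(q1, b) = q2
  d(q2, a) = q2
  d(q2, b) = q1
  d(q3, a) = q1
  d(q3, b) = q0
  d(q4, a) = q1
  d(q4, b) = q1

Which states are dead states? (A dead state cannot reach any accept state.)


Forward reachability from each state:
  q0 -> reaches accept state q0 (live)
  q1 -> reaches {q1, q2, q4}, no accept state (dead)
  q2 -> reaches {q1, q2, q4}, no accept state (dead)
  q3 -> reaches accept state q0 (live)
  q4 -> reaches {q1, q2, q4}, no accept state (dead)

{q1, q2, q4}


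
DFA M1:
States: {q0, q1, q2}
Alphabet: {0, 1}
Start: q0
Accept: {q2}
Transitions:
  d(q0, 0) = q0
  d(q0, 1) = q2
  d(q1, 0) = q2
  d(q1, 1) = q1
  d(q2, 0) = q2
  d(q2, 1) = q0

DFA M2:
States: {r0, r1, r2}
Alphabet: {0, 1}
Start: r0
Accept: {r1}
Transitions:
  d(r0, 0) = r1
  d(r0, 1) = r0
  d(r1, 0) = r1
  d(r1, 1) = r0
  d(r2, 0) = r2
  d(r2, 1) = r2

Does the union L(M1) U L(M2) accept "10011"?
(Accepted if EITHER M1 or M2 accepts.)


M1: final=q2 accepted=True
M2: final=r0 accepted=False

Yes, union accepts


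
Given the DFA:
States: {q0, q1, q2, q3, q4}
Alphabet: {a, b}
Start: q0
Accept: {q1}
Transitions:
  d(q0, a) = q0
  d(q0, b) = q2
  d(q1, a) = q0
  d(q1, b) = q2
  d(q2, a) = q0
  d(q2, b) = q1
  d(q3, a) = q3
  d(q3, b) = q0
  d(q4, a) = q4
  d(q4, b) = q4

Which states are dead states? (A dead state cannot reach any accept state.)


Forward reachability from each state:
  q0 -> reaches accept state q1 (live)
  q1 -> reaches accept state q1 (live)
  q2 -> reaches accept state q1 (live)
  q3 -> reaches accept state q1 (live)
  q4 -> reaches {q4}, no accept state (dead)

{q4}


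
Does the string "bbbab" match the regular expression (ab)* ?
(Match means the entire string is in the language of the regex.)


|string| = 5; first = 'b'; last = 'b'

No, "bbbab" does not match (ab)*


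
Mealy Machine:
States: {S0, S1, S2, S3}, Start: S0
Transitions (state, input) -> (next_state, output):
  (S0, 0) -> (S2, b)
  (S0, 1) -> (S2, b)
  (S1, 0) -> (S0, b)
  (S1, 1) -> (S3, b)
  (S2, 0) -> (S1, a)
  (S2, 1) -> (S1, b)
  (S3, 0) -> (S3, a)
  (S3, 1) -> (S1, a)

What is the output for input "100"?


Step-by-step:
  (S0, 1) -> (S2, b)
  (S2, 0) -> (S1, a)
  (S1, 0) -> (S0, b)

"bab"


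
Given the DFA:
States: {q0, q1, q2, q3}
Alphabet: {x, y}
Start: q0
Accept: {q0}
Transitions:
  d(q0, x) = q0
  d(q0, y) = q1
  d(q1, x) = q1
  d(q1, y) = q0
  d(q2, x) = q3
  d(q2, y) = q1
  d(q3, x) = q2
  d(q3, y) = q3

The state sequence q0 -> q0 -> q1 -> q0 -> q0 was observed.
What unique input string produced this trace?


Trace back each transition to find the symbol:
  q0 --[x]--> q0
  q0 --[y]--> q1
  q1 --[y]--> q0
  q0 --[x]--> q0

"xyyx"


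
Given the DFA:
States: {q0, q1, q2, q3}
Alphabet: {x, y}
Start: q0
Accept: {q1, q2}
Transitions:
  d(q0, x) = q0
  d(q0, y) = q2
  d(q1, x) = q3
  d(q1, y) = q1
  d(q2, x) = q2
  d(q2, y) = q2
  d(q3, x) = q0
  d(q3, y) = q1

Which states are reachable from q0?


BFS from q0:
  layer 0: {q0}
  layer 1: {q2}

{q0, q2}


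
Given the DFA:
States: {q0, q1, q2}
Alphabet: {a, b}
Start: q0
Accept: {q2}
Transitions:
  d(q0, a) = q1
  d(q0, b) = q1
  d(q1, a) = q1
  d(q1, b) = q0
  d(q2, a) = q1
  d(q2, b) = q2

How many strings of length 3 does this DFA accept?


Enumerating all length-3 strings:
  "aaa" -> q1 [reject]
  "aab" -> q0 [reject]
  "aba" -> q1 [reject]
  "abb" -> q1 [reject]
  "baa" -> q1 [reject]
  "bab" -> q0 [reject]
  "bba" -> q1 [reject]
  "bbb" -> q1 [reject]

0 out of 8


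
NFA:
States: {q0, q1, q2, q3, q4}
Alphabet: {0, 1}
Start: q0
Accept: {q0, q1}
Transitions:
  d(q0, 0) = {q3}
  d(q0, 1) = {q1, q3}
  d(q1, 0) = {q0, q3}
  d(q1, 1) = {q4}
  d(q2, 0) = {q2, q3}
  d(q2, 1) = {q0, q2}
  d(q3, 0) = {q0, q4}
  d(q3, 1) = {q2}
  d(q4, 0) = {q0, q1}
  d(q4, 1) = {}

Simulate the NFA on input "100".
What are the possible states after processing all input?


Start: {q0}
  --1--> {q1, q3}
  --0--> {q0, q3, q4}
  --0--> {q0, q1, q3, q4}

{q0, q1, q3, q4}


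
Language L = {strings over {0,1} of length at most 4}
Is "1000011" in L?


length = 7

No, "1000011" is not in L


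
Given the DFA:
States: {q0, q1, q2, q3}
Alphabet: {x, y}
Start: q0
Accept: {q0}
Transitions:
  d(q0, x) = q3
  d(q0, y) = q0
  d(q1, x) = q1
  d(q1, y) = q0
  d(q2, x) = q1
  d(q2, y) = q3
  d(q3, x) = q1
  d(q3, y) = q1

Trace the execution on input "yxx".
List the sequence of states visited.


Input: yxx
d(q0, y) = q0
d(q0, x) = q3
d(q3, x) = q1


q0 -> q0 -> q3 -> q1


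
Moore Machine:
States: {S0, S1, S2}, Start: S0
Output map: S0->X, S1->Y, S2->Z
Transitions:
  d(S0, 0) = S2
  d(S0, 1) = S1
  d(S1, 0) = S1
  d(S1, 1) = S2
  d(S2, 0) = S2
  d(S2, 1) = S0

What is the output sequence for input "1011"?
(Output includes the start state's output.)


Start: S0 (output X)
  --1--> S1 (output Y)
  --0--> S1 (output Y)
  --1--> S2 (output Z)
  --1--> S0 (output X)

"XYYZX"


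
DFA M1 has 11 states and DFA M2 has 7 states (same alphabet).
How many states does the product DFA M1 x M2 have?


Product construction pairs every M1 state with every M2 state.
11 * 7 = 77

77


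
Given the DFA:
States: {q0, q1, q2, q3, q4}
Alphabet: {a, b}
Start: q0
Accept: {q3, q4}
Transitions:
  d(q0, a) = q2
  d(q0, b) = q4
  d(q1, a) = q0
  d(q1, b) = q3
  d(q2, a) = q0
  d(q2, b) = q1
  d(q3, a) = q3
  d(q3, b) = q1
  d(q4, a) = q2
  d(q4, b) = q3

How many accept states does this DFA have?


Accept states listed: {q3, q4}
Counting: q3(1) q4(2)

2


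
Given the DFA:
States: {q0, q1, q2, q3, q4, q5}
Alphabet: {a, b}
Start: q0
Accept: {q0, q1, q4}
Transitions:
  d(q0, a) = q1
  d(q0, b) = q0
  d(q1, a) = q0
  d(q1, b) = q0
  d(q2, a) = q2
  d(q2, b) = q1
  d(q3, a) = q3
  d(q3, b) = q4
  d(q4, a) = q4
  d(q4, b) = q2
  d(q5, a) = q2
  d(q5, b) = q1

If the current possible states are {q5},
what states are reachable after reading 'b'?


Apply transition on 'b' from each current state:
  d(q5, b) = q1

{q1}


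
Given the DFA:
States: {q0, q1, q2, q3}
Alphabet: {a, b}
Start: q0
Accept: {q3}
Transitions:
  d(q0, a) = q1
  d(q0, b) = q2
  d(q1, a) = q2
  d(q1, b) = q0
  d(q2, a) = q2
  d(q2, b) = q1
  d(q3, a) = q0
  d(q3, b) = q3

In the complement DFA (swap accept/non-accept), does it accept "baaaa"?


Trace: q0 -> q2 -> q2 -> q2 -> q2 -> q2
Final: q2
Original accept: {q3}
Complement: q2 is not in original accept

Yes, complement accepts (original rejects)


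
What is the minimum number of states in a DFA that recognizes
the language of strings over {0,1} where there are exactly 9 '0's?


States: count = 0, 1, ..., 9 (that's 10 states), plus a dead state for count > 9.
Total: 10 + 1 = 11. Accept = count-9 state.

11


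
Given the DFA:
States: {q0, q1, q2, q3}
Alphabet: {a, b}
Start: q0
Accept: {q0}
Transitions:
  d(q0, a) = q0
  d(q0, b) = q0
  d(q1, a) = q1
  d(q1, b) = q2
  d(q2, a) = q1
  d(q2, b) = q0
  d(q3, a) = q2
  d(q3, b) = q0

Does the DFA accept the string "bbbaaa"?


Trace: q0 -> q0 -> q0 -> q0 -> q0 -> q0 -> q0
Final state: q0
Accept states: {q0}

Yes, accepted (final state q0 is an accept state)


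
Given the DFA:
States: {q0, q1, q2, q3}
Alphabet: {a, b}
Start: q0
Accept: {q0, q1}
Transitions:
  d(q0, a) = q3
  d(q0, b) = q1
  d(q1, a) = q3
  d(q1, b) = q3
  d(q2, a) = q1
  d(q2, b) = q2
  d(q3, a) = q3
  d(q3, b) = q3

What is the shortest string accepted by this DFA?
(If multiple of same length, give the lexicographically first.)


BFS by string length (lex-first path to each state shown):
  len 0: q0<-""
Found accept state at length 0.

"" (empty string)


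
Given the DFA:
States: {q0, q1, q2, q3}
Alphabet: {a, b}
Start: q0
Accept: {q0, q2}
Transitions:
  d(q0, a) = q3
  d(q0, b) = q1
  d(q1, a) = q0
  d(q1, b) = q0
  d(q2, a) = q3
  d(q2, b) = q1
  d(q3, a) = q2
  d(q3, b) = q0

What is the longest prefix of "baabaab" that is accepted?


Run the DFA, marking each prefix where the state is accepting:
  "" -> q0 [accept]
  "b" -> q1 [reject]
  "ba" -> q0 [accept]
  "baa" -> q3 [reject]
  "baab" -> q0 [accept]
  "baaba" -> q3 [reject]
  "baabaa" -> q2 [accept]
  "baabaab" -> q1 [reject]

"baabaa"


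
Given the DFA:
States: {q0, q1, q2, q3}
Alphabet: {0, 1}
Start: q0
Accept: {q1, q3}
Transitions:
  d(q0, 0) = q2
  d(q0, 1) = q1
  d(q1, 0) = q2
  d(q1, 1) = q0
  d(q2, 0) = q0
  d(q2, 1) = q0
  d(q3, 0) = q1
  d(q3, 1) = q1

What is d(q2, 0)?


Looking up transition d(q2, 0)

q0


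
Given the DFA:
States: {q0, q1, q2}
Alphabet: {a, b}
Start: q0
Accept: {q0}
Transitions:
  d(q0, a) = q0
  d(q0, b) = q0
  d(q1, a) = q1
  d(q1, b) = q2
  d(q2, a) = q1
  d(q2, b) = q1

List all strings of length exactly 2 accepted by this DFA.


All strings of length 2: 4 total
Accepted: 4

"aa", "ab", "ba", "bb"


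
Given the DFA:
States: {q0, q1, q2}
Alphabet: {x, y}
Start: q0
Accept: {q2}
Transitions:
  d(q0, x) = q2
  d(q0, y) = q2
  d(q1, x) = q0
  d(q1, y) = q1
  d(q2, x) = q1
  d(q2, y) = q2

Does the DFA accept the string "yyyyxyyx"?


Trace: q0 -> q2 -> q2 -> q2 -> q2 -> q1 -> q1 -> q1 -> q0
Final state: q0
Accept states: {q2}

No, rejected (final state q0 is not an accept state)


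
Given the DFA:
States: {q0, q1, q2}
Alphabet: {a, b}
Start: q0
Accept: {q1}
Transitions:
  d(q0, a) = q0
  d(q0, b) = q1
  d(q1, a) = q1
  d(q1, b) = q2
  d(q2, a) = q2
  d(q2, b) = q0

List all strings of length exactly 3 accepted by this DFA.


All strings of length 3: 8 total
Accepted: 3

"aab", "aba", "baa"


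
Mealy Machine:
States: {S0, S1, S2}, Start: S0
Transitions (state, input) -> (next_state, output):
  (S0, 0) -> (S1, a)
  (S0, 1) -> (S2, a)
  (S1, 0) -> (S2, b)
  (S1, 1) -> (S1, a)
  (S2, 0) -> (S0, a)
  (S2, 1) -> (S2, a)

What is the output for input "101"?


Step-by-step:
  (S0, 1) -> (S2, a)
  (S2, 0) -> (S0, a)
  (S0, 1) -> (S2, a)

"aaa"


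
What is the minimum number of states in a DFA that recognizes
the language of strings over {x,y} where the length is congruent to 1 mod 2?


States track (length) mod 2.
Need 2 states: one per remainder 0..1; accept = remainder 1.

2


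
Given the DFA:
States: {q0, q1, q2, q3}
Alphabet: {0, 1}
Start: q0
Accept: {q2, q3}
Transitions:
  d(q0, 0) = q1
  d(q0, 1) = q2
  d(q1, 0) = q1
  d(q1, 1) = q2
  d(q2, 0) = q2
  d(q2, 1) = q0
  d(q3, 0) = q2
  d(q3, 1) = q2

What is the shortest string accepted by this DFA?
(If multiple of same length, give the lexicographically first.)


BFS by string length (lex-first path to each state shown):
  len 0: q0<-""
  len 1: q1<-"0", q2<-"1"
Found accept state at length 1.

"1"


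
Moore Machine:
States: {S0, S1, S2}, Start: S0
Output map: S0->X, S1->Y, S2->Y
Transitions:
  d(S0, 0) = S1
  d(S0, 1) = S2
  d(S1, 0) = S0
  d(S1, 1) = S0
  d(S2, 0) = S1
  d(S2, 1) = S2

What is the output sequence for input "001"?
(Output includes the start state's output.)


Start: S0 (output X)
  --0--> S1 (output Y)
  --0--> S0 (output X)
  --1--> S2 (output Y)

"XYXY"


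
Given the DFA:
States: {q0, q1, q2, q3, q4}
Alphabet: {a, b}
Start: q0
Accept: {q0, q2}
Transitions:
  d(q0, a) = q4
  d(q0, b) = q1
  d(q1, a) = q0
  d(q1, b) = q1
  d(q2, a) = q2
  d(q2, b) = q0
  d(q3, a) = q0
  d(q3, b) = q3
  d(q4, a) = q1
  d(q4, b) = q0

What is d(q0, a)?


Looking up transition d(q0, a)

q4


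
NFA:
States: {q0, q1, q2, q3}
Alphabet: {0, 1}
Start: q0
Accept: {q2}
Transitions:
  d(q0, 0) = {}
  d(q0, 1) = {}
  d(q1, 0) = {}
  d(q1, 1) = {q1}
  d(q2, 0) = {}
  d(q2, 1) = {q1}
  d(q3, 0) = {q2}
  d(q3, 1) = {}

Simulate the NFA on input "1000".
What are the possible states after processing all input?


Start: {q0}
  --1--> {}
  --0--> {}
  --0--> {}
  --0--> {}

{} (empty set, no valid transitions)


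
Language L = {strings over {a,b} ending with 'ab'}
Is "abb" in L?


last two symbols = 'bb'

No, "abb" is not in L


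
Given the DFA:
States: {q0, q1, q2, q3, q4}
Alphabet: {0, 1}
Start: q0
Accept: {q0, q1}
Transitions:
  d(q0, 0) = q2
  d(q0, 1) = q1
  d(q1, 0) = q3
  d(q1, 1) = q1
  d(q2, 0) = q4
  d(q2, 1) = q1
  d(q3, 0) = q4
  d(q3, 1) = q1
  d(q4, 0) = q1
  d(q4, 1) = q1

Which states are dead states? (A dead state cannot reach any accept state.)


Forward reachability from each state:
  q0 -> reaches accept state q0 (live)
  q1 -> reaches accept state q1 (live)
  q2 -> reaches accept state q1 (live)
  q3 -> reaches accept state q1 (live)
  q4 -> reaches accept state q1 (live)

None (all states can reach an accept state)


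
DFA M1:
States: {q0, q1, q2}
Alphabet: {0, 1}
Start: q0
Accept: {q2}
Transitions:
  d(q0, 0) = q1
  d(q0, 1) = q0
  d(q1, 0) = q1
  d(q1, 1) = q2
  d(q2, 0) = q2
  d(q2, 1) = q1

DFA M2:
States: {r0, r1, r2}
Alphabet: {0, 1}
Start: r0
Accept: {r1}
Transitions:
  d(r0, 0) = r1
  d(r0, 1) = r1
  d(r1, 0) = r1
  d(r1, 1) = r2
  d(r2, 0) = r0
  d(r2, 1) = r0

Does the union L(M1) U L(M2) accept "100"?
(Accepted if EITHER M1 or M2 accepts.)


M1: final=q1 accepted=False
M2: final=r1 accepted=True

Yes, union accepts


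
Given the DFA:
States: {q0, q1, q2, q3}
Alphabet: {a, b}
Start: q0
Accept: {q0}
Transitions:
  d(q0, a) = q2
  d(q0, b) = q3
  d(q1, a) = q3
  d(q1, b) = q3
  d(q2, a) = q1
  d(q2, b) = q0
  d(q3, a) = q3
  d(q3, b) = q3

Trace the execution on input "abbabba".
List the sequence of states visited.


Input: abbabba
d(q0, a) = q2
d(q2, b) = q0
d(q0, b) = q3
d(q3, a) = q3
d(q3, b) = q3
d(q3, b) = q3
d(q3, a) = q3


q0 -> q2 -> q0 -> q3 -> q3 -> q3 -> q3 -> q3
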